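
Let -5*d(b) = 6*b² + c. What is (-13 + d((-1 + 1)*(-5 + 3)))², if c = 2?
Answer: 4489/25 ≈ 179.56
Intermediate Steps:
d(b) = -⅖ - 6*b²/5 (d(b) = -(6*b² + 2)/5 = -(2 + 6*b²)/5 = -⅖ - 6*b²/5)
(-13 + d((-1 + 1)*(-5 + 3)))² = (-13 + (-⅖ - 6*(-1 + 1)²*(-5 + 3)²/5))² = (-13 + (-⅖ - 6*(0*(-2))²/5))² = (-13 + (-⅖ - 6/5*0²))² = (-13 + (-⅖ - 6/5*0))² = (-13 + (-⅖ + 0))² = (-13 - ⅖)² = (-67/5)² = 4489/25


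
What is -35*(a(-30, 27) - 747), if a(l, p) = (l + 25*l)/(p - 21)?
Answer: 30695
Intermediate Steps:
a(l, p) = 26*l/(-21 + p) (a(l, p) = (26*l)/(-21 + p) = 26*l/(-21 + p))
-35*(a(-30, 27) - 747) = -35*(26*(-30)/(-21 + 27) - 747) = -35*(26*(-30)/6 - 747) = -35*(26*(-30)*(1/6) - 747) = -35*(-130 - 747) = -35*(-877) = 30695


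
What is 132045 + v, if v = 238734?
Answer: 370779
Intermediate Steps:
132045 + v = 132045 + 238734 = 370779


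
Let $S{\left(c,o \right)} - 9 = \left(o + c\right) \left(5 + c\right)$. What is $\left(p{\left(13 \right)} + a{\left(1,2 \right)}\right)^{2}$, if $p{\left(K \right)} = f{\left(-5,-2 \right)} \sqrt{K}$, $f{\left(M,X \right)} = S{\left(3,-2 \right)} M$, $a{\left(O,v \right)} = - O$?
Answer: $93926 + 170 \sqrt{13} \approx 94539.0$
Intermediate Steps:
$S{\left(c,o \right)} = 9 + \left(5 + c\right) \left(c + o\right)$ ($S{\left(c,o \right)} = 9 + \left(o + c\right) \left(5 + c\right) = 9 + \left(c + o\right) \left(5 + c\right) = 9 + \left(5 + c\right) \left(c + o\right)$)
$f{\left(M,X \right)} = 17 M$ ($f{\left(M,X \right)} = \left(9 + 3^{2} + 5 \cdot 3 + 5 \left(-2\right) + 3 \left(-2\right)\right) M = \left(9 + 9 + 15 - 10 - 6\right) M = 17 M$)
$p{\left(K \right)} = - 85 \sqrt{K}$ ($p{\left(K \right)} = 17 \left(-5\right) \sqrt{K} = - 85 \sqrt{K}$)
$\left(p{\left(13 \right)} + a{\left(1,2 \right)}\right)^{2} = \left(- 85 \sqrt{13} - 1\right)^{2} = \left(-1 - 85 \sqrt{13}\right)^{2}$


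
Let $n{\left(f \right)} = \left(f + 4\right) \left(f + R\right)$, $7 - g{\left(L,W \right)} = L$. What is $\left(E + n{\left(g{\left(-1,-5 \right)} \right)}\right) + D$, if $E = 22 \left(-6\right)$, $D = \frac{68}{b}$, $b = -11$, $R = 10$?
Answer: $\frac{856}{11} \approx 77.818$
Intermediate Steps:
$g{\left(L,W \right)} = 7 - L$
$n{\left(f \right)} = \left(4 + f\right) \left(10 + f\right)$ ($n{\left(f \right)} = \left(f + 4\right) \left(f + 10\right) = \left(4 + f\right) \left(10 + f\right)$)
$D = - \frac{68}{11}$ ($D = \frac{68}{-11} = 68 \left(- \frac{1}{11}\right) = - \frac{68}{11} \approx -6.1818$)
$E = -132$
$\left(E + n{\left(g{\left(-1,-5 \right)} \right)}\right) + D = \left(-132 + \left(40 + \left(7 - -1\right)^{2} + 14 \left(7 - -1\right)\right)\right) - \frac{68}{11} = \left(-132 + \left(40 + \left(7 + 1\right)^{2} + 14 \left(7 + 1\right)\right)\right) - \frac{68}{11} = \left(-132 + \left(40 + 8^{2} + 14 \cdot 8\right)\right) - \frac{68}{11} = \left(-132 + \left(40 + 64 + 112\right)\right) - \frac{68}{11} = \left(-132 + 216\right) - \frac{68}{11} = 84 - \frac{68}{11} = \frac{856}{11}$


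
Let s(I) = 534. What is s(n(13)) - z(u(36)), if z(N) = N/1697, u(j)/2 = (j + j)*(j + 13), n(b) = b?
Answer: 899142/1697 ≈ 529.84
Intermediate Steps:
u(j) = 4*j*(13 + j) (u(j) = 2*((j + j)*(j + 13)) = 2*((2*j)*(13 + j)) = 2*(2*j*(13 + j)) = 4*j*(13 + j))
z(N) = N/1697 (z(N) = N*(1/1697) = N/1697)
s(n(13)) - z(u(36)) = 534 - 4*36*(13 + 36)/1697 = 534 - 4*36*49/1697 = 534 - 7056/1697 = 899142/1697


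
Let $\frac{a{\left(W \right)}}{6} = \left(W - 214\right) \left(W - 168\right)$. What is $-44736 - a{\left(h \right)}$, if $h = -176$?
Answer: $-849696$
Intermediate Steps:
$a{\left(W \right)} = 6 \left(-214 + W\right) \left(-168 + W\right)$ ($a{\left(W \right)} = 6 \left(W - 214\right) \left(W - 168\right) = 6 \left(-214 + W\right) \left(-168 + W\right)$)
$-44736 - a{\left(h \right)} = -44736 - \left(215712 - -403392 + 6 \left(-176\right)^{2}\right) = -44736 - \left(215712 + 403392 + 6 \cdot 30976\right) = -44736 - \left(215712 + 403392 + 185856\right) = -44736 - 804960 = -849696$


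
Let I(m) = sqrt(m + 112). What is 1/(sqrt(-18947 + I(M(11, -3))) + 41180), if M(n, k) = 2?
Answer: 1/(41180 + I*sqrt(18947 - sqrt(114))) ≈ 2.4283e-5 - 8.115e-8*I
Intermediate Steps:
I(m) = sqrt(112 + m)
1/(sqrt(-18947 + I(M(11, -3))) + 41180) = 1/(sqrt(-18947 + sqrt(112 + 2)) + 41180) = 1/(sqrt(-18947 + sqrt(114)) + 41180) = 1/(41180 + sqrt(-18947 + sqrt(114)))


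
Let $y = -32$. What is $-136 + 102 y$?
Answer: $-3400$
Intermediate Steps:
$-136 + 102 y = -136 + 102 \left(-32\right) = -136 - 3264 = -3400$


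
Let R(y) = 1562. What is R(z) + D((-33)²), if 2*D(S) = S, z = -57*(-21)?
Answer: 4213/2 ≈ 2106.5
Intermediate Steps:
z = 1197
D(S) = S/2
R(z) + D((-33)²) = 1562 + (½)*(-33)² = 1562 + (½)*1089 = 1562 + 1089/2 = 4213/2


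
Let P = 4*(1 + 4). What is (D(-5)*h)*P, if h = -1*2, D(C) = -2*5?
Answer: 400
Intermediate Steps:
D(C) = -10
h = -2
P = 20 (P = 4*5 = 20)
(D(-5)*h)*P = -10*(-2)*20 = 20*20 = 400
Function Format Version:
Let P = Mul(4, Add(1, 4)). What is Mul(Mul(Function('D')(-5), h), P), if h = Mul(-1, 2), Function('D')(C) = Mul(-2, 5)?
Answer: 400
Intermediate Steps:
Function('D')(C) = -10
h = -2
P = 20 (P = Mul(4, 5) = 20)
Mul(Mul(Function('D')(-5), h), P) = Mul(Mul(-10, -2), 20) = Mul(20, 20) = 400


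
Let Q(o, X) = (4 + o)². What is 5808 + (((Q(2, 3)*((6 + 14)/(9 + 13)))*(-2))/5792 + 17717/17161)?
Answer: 396960049265/68335102 ≈ 5809.0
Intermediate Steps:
5808 + (((Q(2, 3)*((6 + 14)/(9 + 13)))*(-2))/5792 + 17717/17161) = 5808 + ((((4 + 2)²*((6 + 14)/(9 + 13)))*(-2))/5792 + 17717/17161) = 5808 + (((6²*(20/22))*(-2))*(1/5792) + 17717*(1/17161)) = 5808 + (((36*(20*(1/22)))*(-2))*(1/5792) + 17717/17161) = 5808 + (((36*(10/11))*(-2))*(1/5792) + 17717/17161) = 5808 + (((360/11)*(-2))*(1/5792) + 17717/17161) = 5808 + (-720/11*1/5792 + 17717/17161) = 5808 + (-45/3982 + 17717/17161) = 5808 + 69776849/68335102 = 396960049265/68335102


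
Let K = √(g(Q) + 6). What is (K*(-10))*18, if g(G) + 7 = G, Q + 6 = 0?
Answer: -180*I*√7 ≈ -476.24*I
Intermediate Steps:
Q = -6 (Q = -6 + 0 = -6)
g(G) = -7 + G
K = I*√7 (K = √((-7 - 6) + 6) = √(-13 + 6) = √(-7) = I*√7 ≈ 2.6458*I)
(K*(-10))*18 = ((I*√7)*(-10))*18 = -10*I*√7*18 = -180*I*√7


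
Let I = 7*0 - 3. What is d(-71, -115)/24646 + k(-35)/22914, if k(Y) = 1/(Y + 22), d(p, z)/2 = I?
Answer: -905969/3670799886 ≈ -0.00024680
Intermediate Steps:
I = -3 (I = 0 - 3 = -3)
d(p, z) = -6 (d(p, z) = 2*(-3) = -6)
k(Y) = 1/(22 + Y)
d(-71, -115)/24646 + k(-35)/22914 = -6/24646 + 1/((22 - 35)*22914) = -6*1/24646 + (1/22914)/(-13) = -3/12323 - 1/13*1/22914 = -3/12323 - 1/297882 = -905969/3670799886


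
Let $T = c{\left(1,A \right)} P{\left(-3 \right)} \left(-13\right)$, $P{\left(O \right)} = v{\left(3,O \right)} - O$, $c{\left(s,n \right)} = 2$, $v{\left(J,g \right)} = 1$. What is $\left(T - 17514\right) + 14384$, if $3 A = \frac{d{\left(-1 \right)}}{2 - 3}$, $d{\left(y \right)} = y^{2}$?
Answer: $-3234$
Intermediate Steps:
$A = - \frac{1}{3}$ ($A = \frac{\left(-1\right)^{2} \frac{1}{2 - 3}}{3} = \frac{1 \frac{1}{-1}}{3} = \frac{1 \left(-1\right)}{3} = \frac{1}{3} \left(-1\right) = - \frac{1}{3} \approx -0.33333$)
$P{\left(O \right)} = 1 - O$
$T = -104$ ($T = 2 \left(1 - -3\right) \left(-13\right) = 2 \left(1 + 3\right) \left(-13\right) = 2 \cdot 4 \left(-13\right) = 8 \left(-13\right) = -104$)
$\left(T - 17514\right) + 14384 = \left(-104 - 17514\right) + 14384 = -17618 + 14384 = -3234$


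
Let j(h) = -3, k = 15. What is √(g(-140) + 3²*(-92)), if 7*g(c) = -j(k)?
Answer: I*√40551/7 ≈ 28.768*I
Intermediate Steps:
g(c) = 3/7 (g(c) = (-1*(-3))/7 = (⅐)*3 = 3/7)
√(g(-140) + 3²*(-92)) = √(3/7 + 3²*(-92)) = √(3/7 + 9*(-92)) = √(3/7 - 828) = √(-5793/7) = I*√40551/7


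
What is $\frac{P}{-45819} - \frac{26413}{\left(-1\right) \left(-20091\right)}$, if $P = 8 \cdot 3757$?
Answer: $- \frac{604690781}{306849843} \approx -1.9706$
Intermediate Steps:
$P = 30056$
$\frac{P}{-45819} - \frac{26413}{\left(-1\right) \left(-20091\right)} = \frac{30056}{-45819} - \frac{26413}{\left(-1\right) \left(-20091\right)} = 30056 \left(- \frac{1}{45819}\right) - \frac{26413}{20091} = - \frac{30056}{45819} - \frac{26413}{20091} = - \frac{604690781}{306849843}$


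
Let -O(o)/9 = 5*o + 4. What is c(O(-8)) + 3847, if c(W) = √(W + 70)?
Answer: 3847 + √394 ≈ 3866.8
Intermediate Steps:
O(o) = -36 - 45*o (O(o) = -9*(5*o + 4) = -9*(4 + 5*o) = -36 - 45*o)
c(W) = √(70 + W)
c(O(-8)) + 3847 = √(70 + (-36 - 45*(-8))) + 3847 = √(70 + (-36 + 360)) + 3847 = √(70 + 324) + 3847 = √394 + 3847 = 3847 + √394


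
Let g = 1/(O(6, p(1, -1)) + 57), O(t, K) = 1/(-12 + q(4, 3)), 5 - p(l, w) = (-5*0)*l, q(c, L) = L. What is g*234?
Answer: 1053/256 ≈ 4.1133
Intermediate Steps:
p(l, w) = 5 (p(l, w) = 5 - (-5*0)*l = 5 - 0*l = 5 - 1*0 = 5 + 0 = 5)
O(t, K) = -⅑ (O(t, K) = 1/(-12 + 3) = 1/(-9) = -⅑)
g = 9/512 (g = 1/(-⅑ + 57) = 1/(512/9) = 9/512 ≈ 0.017578)
g*234 = (9/512)*234 = 1053/256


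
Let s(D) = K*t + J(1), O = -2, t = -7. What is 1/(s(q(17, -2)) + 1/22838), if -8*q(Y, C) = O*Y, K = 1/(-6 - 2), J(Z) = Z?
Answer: 91352/171289 ≈ 0.53332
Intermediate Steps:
K = -⅛ (K = 1/(-8) = -⅛ ≈ -0.12500)
q(Y, C) = Y/4 (q(Y, C) = -(-1)*Y/4 = Y/4)
s(D) = 15/8 (s(D) = -⅛*(-7) + 1 = 7/8 + 1 = 15/8)
1/(s(q(17, -2)) + 1/22838) = 1/(15/8 + 1/22838) = 1/(171289/91352) = 91352/171289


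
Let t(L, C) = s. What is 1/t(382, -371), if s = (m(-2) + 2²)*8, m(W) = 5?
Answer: 1/72 ≈ 0.013889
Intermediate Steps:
s = 72 (s = (5 + 2²)*8 = (5 + 4)*8 = 9*8 = 72)
t(L, C) = 72
1/t(382, -371) = 1/72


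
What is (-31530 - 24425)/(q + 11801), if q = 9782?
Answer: -55955/21583 ≈ -2.5925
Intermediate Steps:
(-31530 - 24425)/(q + 11801) = (-31530 - 24425)/(9782 + 11801) = -55955/21583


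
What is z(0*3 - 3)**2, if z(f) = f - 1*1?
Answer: 16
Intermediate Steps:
z(f) = -1 + f (z(f) = f - 1 = -1 + f)
z(0*3 - 3)**2 = (-1 + (0*3 - 3))**2 = (-1 + (0 - 3))**2 = (-1 - 3)**2 = (-4)**2 = 16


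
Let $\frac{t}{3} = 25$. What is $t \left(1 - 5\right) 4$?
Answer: $-1200$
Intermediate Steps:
$t = 75$ ($t = 3 \cdot 25 = 75$)
$t \left(1 - 5\right) 4 = 75 \left(1 - 5\right) 4 = 75 \left(\left(-4\right) 4\right) = 75 \left(-16\right) = -1200$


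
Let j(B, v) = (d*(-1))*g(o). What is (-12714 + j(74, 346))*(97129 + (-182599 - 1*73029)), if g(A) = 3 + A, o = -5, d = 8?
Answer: 2012620302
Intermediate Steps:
j(B, v) = 16 (j(B, v) = (8*(-1))*(3 - 5) = -8*(-2) = 16)
(-12714 + j(74, 346))*(97129 + (-182599 - 1*73029)) = (-12714 + 16)*(97129 + (-182599 - 1*73029)) = -12698*(97129 + (-182599 - 73029)) = -12698*(97129 - 255628) = -12698*(-158499) = 2012620302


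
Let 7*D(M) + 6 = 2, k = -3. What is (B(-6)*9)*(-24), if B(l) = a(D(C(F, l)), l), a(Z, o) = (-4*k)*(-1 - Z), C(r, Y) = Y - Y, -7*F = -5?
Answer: 7776/7 ≈ 1110.9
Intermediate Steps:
F = 5/7 (F = -⅐*(-5) = 5/7 ≈ 0.71429)
C(r, Y) = 0
D(M) = -4/7 (D(M) = -6/7 + (⅐)*2 = -6/7 + 2/7 = -4/7)
a(Z, o) = -12 - 12*Z (a(Z, o) = (-4*(-3))*(-1 - Z) = 12*(-1 - Z) = -12 - 12*Z)
B(l) = -36/7 (B(l) = -12 - 12*(-4/7) = -12 + 48/7 = -36/7)
(B(-6)*9)*(-24) = -36/7*9*(-24) = -324/7*(-24) = 7776/7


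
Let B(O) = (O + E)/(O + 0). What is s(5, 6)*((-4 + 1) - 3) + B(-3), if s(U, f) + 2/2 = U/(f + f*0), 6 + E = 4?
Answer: 8/3 ≈ 2.6667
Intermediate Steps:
E = -2 (E = -6 + 4 = -2)
B(O) = (-2 + O)/O (B(O) = (O - 2)/(O + 0) = (-2 + O)/O)
s(U, f) = -1 + U/f (s(U, f) = -1 + U/(f + f*0) = -1 + U/(f + 0) = -1 + U/f)
s(5, 6)*((-4 + 1) - 3) + B(-3) = ((5 - 1*6)/6)*((-4 + 1) - 3) + (-2 - 3)/(-3) = ((5 - 6)/6)*(-3 - 3) - 1/3*(-5) = ((1/6)*(-1))*(-6) + 5/3 = -1/6*(-6) + 5/3 = 1 + 5/3 = 8/3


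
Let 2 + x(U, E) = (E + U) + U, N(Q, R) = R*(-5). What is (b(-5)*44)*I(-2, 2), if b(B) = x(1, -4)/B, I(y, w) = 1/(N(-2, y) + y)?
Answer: 22/5 ≈ 4.4000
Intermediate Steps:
N(Q, R) = -5*R
I(y, w) = -1/(4*y) (I(y, w) = 1/(-5*y + y) = 1/(-4*y) = -1/(4*y))
x(U, E) = -2 + E + 2*U (x(U, E) = -2 + ((E + U) + U) = -2 + (E + 2*U) = -2 + E + 2*U)
b(B) = -4/B (b(B) = (-2 - 4 + 2*1)/B = (-2 - 4 + 2)/B = -4/B)
(b(-5)*44)*I(-2, 2) = (-4/(-5)*44)*(-¼/(-2)) = (-4*(-⅕)*44)*(-¼*(-½)) = ((⅘)*44)*(⅛) = (176/5)*(⅛) = 22/5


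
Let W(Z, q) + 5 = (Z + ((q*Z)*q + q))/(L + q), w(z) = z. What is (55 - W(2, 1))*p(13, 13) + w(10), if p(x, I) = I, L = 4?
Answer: 777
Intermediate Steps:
W(Z, q) = -5 + (Z + q + Z*q**2)/(4 + q) (W(Z, q) = -5 + (Z + ((q*Z)*q + q))/(4 + q) = -5 + (Z + ((Z*q)*q + q))/(4 + q) = -5 + (Z + (Z*q**2 + q))/(4 + q) = -5 + (Z + (q + Z*q**2))/(4 + q) = -5 + (Z + q + Z*q**2)/(4 + q))
(55 - W(2, 1))*p(13, 13) + w(10) = (55 - (-20 + 2 - 4*1 + 2*1**2)/(4 + 1))*13 + 10 = (55 - (-20 + 2 - 4 + 2*1)/5)*13 + 10 = (55 - (-20 + 2 - 4 + 2)/5)*13 + 10 = (55 - (-20)/5)*13 + 10 = (55 - 1*(-4))*13 + 10 = (55 + 4)*13 + 10 = 59*13 + 10 = 767 + 10 = 777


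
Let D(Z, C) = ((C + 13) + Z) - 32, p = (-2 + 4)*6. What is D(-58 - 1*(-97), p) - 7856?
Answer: -7824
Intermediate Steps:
p = 12 (p = 2*6 = 12)
D(Z, C) = -19 + C + Z (D(Z, C) = ((13 + C) + Z) - 32 = (13 + C + Z) - 32 = -19 + C + Z)
D(-58 - 1*(-97), p) - 7856 = (-19 + 12 + (-58 - 1*(-97))) - 7856 = (-19 + 12 + (-58 + 97)) - 7856 = (-19 + 12 + 39) - 7856 = 32 - 7856 = -7824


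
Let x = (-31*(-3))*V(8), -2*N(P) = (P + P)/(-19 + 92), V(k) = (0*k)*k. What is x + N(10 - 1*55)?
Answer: 45/73 ≈ 0.61644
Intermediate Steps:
V(k) = 0 (V(k) = 0*k = 0)
N(P) = -P/73 (N(P) = -(P + P)/(2*(-19 + 92)) = -2*P/(2*73) = -P/73)
x = 0 (x = -31*(-3)*0 = 93*0 = 0)
x + N(10 - 1*55) = 0 - (10 - 1*55)/73 = 0 - (10 - 55)/73 = 0 - 1/73*(-45) = 0 + 45/73 = 45/73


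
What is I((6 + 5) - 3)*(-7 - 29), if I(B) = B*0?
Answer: 0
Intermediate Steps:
I(B) = 0
I((6 + 5) - 3)*(-7 - 29) = 0*(-7 - 29) = 0*(-36) = 0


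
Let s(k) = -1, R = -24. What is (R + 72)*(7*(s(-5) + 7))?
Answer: 2016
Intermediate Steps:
(R + 72)*(7*(s(-5) + 7)) = (-24 + 72)*(7*(-1 + 7)) = 48*(7*6) = 48*42 = 2016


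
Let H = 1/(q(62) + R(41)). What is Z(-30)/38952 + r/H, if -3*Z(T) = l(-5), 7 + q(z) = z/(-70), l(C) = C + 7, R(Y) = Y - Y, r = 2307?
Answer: -37202977331/2044980 ≈ -18192.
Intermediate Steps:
R(Y) = 0
l(C) = 7 + C
q(z) = -7 - z/70 (q(z) = -7 + z/(-70) = -7 + z*(-1/70) = -7 - z/70)
Z(T) = -⅔ (Z(T) = -(7 - 5)/3 = -⅓*2 = -⅔)
H = -35/276 (H = 1/((-7 - 1/70*62) + 0) = 1/((-7 - 31/35) + 0) = 1/(-276/35 + 0) = 1/(-276/35) = -35/276 ≈ -0.12681)
Z(-30)/38952 + r/H = -⅔/38952 + 2307/(-35/276) = -⅔*1/38952 + 2307*(-276/35) = -1/58428 - 636732/35 = -37202977331/2044980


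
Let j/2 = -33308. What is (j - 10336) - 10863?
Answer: -87815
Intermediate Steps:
j = -66616 (j = 2*(-33308) = -66616)
(j - 10336) - 10863 = (-66616 - 10336) - 10863 = -76952 - 10863 = -87815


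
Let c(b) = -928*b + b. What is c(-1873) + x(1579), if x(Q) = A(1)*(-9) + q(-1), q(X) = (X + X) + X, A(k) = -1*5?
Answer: 1736313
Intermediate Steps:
A(k) = -5
q(X) = 3*X (q(X) = 2*X + X = 3*X)
c(b) = -927*b
x(Q) = 42 (x(Q) = -5*(-9) + 3*(-1) = 45 - 3 = 42)
c(-1873) + x(1579) = -927*(-1873) + 42 = 1736271 + 42 = 1736313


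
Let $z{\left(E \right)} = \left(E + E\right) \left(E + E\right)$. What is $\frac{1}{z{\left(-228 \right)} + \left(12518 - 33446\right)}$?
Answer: $\frac{1}{187008} \approx 5.3474 \cdot 10^{-6}$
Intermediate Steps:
$z{\left(E \right)} = 4 E^{2}$ ($z{\left(E \right)} = 2 E 2 E = 4 E^{2}$)
$\frac{1}{z{\left(-228 \right)} + \left(12518 - 33446\right)} = \frac{1}{4 \left(-228\right)^{2} + \left(12518 - 33446\right)} = \frac{1}{4 \cdot 51984 + \left(12518 - 33446\right)} = \frac{1}{207936 - 20928} = \frac{1}{187008}$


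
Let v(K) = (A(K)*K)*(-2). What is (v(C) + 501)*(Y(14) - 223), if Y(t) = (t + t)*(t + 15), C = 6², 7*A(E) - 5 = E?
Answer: 326895/7 ≈ 46699.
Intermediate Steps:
A(E) = 5/7 + E/7
C = 36
Y(t) = 2*t*(15 + t) (Y(t) = (2*t)*(15 + t) = 2*t*(15 + t))
v(K) = -2*K*(5/7 + K/7) (v(K) = ((5/7 + K/7)*K)*(-2) = (K*(5/7 + K/7))*(-2) = -2*K*(5/7 + K/7))
(v(C) + 501)*(Y(14) - 223) = (-2/7*36*(5 + 36) + 501)*(2*14*(15 + 14) - 223) = (-2/7*36*41 + 501)*(2*14*29 - 223) = (-2952/7 + 501)*(812 - 223) = (555/7)*589 = 326895/7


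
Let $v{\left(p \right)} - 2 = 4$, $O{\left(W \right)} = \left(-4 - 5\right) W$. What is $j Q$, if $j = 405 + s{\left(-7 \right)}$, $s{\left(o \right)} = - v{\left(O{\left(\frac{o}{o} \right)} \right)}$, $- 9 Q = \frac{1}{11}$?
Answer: $- \frac{133}{33} \approx -4.0303$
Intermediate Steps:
$O{\left(W \right)} = - 9 W$
$Q = - \frac{1}{99}$ ($Q = - \frac{1}{9 \cdot 11} = \left(- \frac{1}{9}\right) \frac{1}{11} = - \frac{1}{99} \approx -0.010101$)
$v{\left(p \right)} = 6$ ($v{\left(p \right)} = 2 + 4 = 6$)
$s{\left(o \right)} = -6$ ($s{\left(o \right)} = \left(-1\right) 6 = -6$)
$j = 399$ ($j = 405 - 6 = 399$)
$j Q = 399 \left(- \frac{1}{99}\right) = - \frac{133}{33}$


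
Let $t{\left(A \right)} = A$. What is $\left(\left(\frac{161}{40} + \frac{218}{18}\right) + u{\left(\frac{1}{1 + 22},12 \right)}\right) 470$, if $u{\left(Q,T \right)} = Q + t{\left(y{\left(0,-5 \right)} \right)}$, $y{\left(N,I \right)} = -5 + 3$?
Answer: $\frac{5518129}{828} \approx 6664.4$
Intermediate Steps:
$y{\left(N,I \right)} = -2$
$u{\left(Q,T \right)} = -2 + Q$ ($u{\left(Q,T \right)} = Q - 2 = -2 + Q$)
$\left(\left(\frac{161}{40} + \frac{218}{18}\right) + u{\left(\frac{1}{1 + 22},12 \right)}\right) 470 = \left(\left(\frac{161}{40} + \frac{218}{18}\right) - \left(2 - \frac{1}{1 + 22}\right)\right) 470 = \left(\left(161 \cdot \frac{1}{40} + 218 \cdot \frac{1}{18}\right) - \left(2 - \frac{1}{23}\right)\right) 470 = \left(\left(\frac{161}{40} + \frac{109}{9}\right) + \left(-2 + \frac{1}{23}\right)\right) 470 = \left(\frac{5809}{360} - \frac{45}{23}\right) 470 = \frac{117407}{8280} \cdot 470 = \frac{5518129}{828}$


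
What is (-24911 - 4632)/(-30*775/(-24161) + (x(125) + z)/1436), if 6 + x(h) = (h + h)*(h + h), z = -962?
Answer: -256250043857/380015413 ≈ -674.31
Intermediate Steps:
x(h) = -6 + 4*h² (x(h) = -6 + (h + h)*(h + h) = -6 + (2*h)*(2*h) = -6 + 4*h²)
(-24911 - 4632)/(-30*775/(-24161) + (x(125) + z)/1436) = (-24911 - 4632)/(-30*775/(-24161) + ((-6 + 4*125²) - 962)/1436) = -29543/(-23250*(-1/24161) + ((-6 + 4*15625) - 962)*(1/1436)) = -29543/(23250/24161 + ((-6 + 62500) - 962)*(1/1436)) = -29543/(23250/24161 + (62494 - 962)*(1/1436)) = -29543/(23250/24161 + 61532*(1/1436)) = -29543/(23250/24161 + 15383/359) = -29543/380015413/8673799 = -29543*8673799/380015413 = -256250043857/380015413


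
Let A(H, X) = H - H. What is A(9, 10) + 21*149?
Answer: 3129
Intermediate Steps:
A(H, X) = 0
A(9, 10) + 21*149 = 0 + 21*149 = 0 + 3129 = 3129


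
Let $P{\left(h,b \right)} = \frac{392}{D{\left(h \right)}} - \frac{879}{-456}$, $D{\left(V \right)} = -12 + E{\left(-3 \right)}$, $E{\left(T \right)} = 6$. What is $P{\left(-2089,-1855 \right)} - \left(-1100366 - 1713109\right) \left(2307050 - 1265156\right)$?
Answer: $\frac{1336692281043487}{456} \approx 2.9313 \cdot 10^{12}$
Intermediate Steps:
$D{\left(V \right)} = -6$ ($D{\left(V \right)} = -12 + 6 = -6$)
$P{\left(h,b \right)} = - \frac{28913}{456}$ ($P{\left(h,b \right)} = \frac{392}{-6} - \frac{879}{-456} = 392 \left(- \frac{1}{6}\right) - - \frac{293}{152} = - \frac{196}{3} + \frac{293}{152} = - \frac{28913}{456}$)
$P{\left(-2089,-1855 \right)} - \left(-1100366 - 1713109\right) \left(2307050 - 1265156\right) = - \frac{28913}{456} - \left(-1100366 - 1713109\right) \left(2307050 - 1265156\right) = - \frac{28913}{456} - \left(-1100366 - 1713109\right) 1041894 = - \frac{28913}{456} - \left(-2813475\right) 1041894 = - \frac{28913}{456} - -2931342721650 = - \frac{28913}{456} + 2931342721650 = \frac{1336692281043487}{456}$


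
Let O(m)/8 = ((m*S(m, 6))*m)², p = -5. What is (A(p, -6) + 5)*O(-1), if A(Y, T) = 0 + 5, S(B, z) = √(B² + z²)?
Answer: 2960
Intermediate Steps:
O(m) = 8*m⁴*(36 + m²) (O(m) = 8*((m*√(m² + 6²))*m)² = 8*((m*√(m² + 36))*m)² = 8*((m*√(36 + m²))*m)² = 8*(m²*√(36 + m²))² = 8*(m⁴*(36 + m²)) = 8*m⁴*(36 + m²))
A(Y, T) = 5
(A(p, -6) + 5)*O(-1) = (5 + 5)*(8*(-1)⁴*(36 + (-1)²)) = 10*(8*1*(36 + 1)) = 10*(8*1*37) = 10*296 = 2960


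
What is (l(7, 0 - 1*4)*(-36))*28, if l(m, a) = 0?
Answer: 0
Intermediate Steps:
(l(7, 0 - 1*4)*(-36))*28 = (0*(-36))*28 = 0*28 = 0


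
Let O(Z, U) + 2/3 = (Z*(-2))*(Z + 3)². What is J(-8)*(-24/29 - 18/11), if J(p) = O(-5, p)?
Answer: -30916/319 ≈ -96.915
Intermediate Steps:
O(Z, U) = -⅔ - 2*Z*(3 + Z)² (O(Z, U) = -⅔ + (Z*(-2))*(Z + 3)² = -⅔ + (-2*Z)*(3 + Z)² = -⅔ - 2*Z*(3 + Z)²)
J(p) = 118/3 (J(p) = -⅔ - 2*(-5)*(3 - 5)² = -⅔ - 2*(-5)*(-2)² = -⅔ - 2*(-5)*4 = -⅔ + 40 = 118/3)
J(-8)*(-24/29 - 18/11) = 118*(-24/29 - 18/11)/3 = (118/3)*(-786/319) = -30916/319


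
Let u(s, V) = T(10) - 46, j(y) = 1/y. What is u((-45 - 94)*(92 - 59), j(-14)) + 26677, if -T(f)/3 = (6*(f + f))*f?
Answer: 23031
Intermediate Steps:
T(f) = -36*f² (T(f) = -3*6*(f + f)*f = -3*6*(2*f)*f = -3*12*f*f = -36*f²)
u(s, V) = -3646 (u(s, V) = -36*10² - 46 = -36*100 - 46 = -3600 - 46 = -3646)
u((-45 - 94)*(92 - 59), j(-14)) + 26677 = -3646 + 26677 = 23031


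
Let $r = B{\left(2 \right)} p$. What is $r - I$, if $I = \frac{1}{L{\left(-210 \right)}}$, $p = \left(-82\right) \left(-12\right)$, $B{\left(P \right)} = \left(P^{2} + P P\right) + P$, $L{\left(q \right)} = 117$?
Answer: $\frac{1151279}{117} \approx 9840.0$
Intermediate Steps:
$B{\left(P \right)} = P + 2 P^{2}$ ($B{\left(P \right)} = \left(P^{2} + P^{2}\right) + P = 2 P^{2} + P = P + 2 P^{2}$)
$p = 984$
$I = \frac{1}{117} \approx 0.008547$
$r = 9840$ ($r = 2 \left(1 + 2 \cdot 2\right) 984 = 2 \left(1 + 4\right) 984 = 2 \cdot 5 \cdot 984 = 10 \cdot 984 = 9840$)
$r - I = 9840 - \frac{1}{117} = \frac{1151279}{117}$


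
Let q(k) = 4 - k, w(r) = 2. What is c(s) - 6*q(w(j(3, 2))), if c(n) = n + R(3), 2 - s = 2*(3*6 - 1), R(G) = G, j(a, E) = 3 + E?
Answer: -41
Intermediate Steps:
s = -32 (s = 2 - 2*(3*6 - 1) = 2 - 2*(18 - 1) = 2 - 2*17 = 2 - 1*34 = 2 - 34 = -32)
c(n) = 3 + n (c(n) = n + 3 = 3 + n)
c(s) - 6*q(w(j(3, 2))) = (3 - 32) - 6*(4 - 1*2) = -29 - 6*(4 - 2) = -29 - 6*2 = -29 - 1*12 = -29 - 12 = -41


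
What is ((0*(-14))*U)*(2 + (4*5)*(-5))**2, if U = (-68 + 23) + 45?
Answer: 0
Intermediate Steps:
U = 0 (U = -45 + 45 = 0)
((0*(-14))*U)*(2 + (4*5)*(-5))**2 = ((0*(-14))*0)*(2 + (4*5)*(-5))**2 = (0*0)*(2 + 20*(-5))**2 = 0*(2 - 100)**2 = 0*(-98)**2 = 0*9604 = 0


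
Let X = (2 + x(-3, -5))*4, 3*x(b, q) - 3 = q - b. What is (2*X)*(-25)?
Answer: -1400/3 ≈ -466.67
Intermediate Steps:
x(b, q) = 1 - b/3 + q/3 (x(b, q) = 1 + (q - b)/3 = 1 + (-b/3 + q/3) = 1 - b/3 + q/3)
X = 28/3 (X = (2 + (1 - ⅓*(-3) + (⅓)*(-5)))*4 = (2 + (1 + 1 - 5/3))*4 = (2 + ⅓)*4 = (7/3)*4 = 28/3 ≈ 9.3333)
(2*X)*(-25) = (2*(28/3))*(-25) = (56/3)*(-25) = -1400/3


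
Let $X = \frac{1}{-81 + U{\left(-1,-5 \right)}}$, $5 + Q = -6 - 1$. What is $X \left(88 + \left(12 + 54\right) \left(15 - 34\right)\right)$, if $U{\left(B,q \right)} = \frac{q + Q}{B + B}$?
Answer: $\frac{2332}{145} \approx 16.083$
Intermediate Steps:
$Q = -12$ ($Q = -5 - 7 = -12$)
$U{\left(B,q \right)} = \frac{-12 + q}{2 B}$ ($U{\left(B,q \right)} = \frac{q - 12}{B + B} = \frac{-12 + q}{2 B}$)
$X = - \frac{2}{145}$ ($X = \frac{1}{-81 + \frac{-12 - 5}{2 \left(-1\right)}} = \frac{1}{-81 + \frac{1}{2} \left(-1\right) \left(-17\right)} = \frac{1}{-81 + \frac{17}{2}} = \frac{1}{- \frac{145}{2}} = - \frac{2}{145} \approx -0.013793$)
$X \left(88 + \left(12 + 54\right) \left(15 - 34\right)\right) = - \frac{2 \left(88 + \left(12 + 54\right) \left(15 - 34\right)\right)}{145} = - \frac{2 \left(88 + 66 \left(-19\right)\right)}{145} = - \frac{2 \left(88 - 1254\right)}{145} = \left(- \frac{2}{145}\right) \left(-1166\right) = \frac{2332}{145}$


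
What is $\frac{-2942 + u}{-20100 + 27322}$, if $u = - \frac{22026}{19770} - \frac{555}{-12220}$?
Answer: $- \frac{23700473339}{58158621560} \approx -0.40751$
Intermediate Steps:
$u = - \frac{8606179}{8052980}$ ($u = \left(-22026\right) \frac{1}{19770} - - \frac{111}{2444} = - \frac{3671}{3295} + \frac{111}{2444} = - \frac{8606179}{8052980} \approx -1.0687$)
$\frac{-2942 + u}{-20100 + 27322} = \frac{-2942 - \frac{8606179}{8052980}}{-20100 + 27322} = - \frac{23700473339}{8052980 \cdot 7222} = \left(- \frac{23700473339}{8052980}\right) \frac{1}{7222} = - \frac{23700473339}{58158621560}$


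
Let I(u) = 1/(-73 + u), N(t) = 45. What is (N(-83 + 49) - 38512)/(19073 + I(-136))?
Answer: -8039603/3986256 ≈ -2.0168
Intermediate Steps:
(N(-83 + 49) - 38512)/(19073 + I(-136)) = (45 - 38512)/(19073 + 1/(-73 - 136)) = -38467/(19073 + 1/(-209)) = -38467/(19073 - 1/209) = -38467/3986256/209 = -38467*209/3986256 = -8039603/3986256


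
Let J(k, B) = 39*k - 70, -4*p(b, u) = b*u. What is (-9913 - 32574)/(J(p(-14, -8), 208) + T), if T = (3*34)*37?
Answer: -42487/2612 ≈ -16.266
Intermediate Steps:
p(b, u) = -b*u/4
T = 3774 (T = 102*37 = 3774)
J(k, B) = -70 + 39*k
(-9913 - 32574)/(J(p(-14, -8), 208) + T) = (-9913 - 32574)/((-70 + 39*(-¼*(-14)*(-8))) + 3774) = -42487/((-70 + 39*(-28)) + 3774) = -42487/((-70 - 1092) + 3774) = -42487/(-1162 + 3774) = -42487/2612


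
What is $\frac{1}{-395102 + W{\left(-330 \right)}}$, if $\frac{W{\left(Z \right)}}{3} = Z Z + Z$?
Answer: $- \frac{1}{69392} \approx -1.4411 \cdot 10^{-5}$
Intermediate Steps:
$W{\left(Z \right)} = 3 Z + 3 Z^{2}$ ($W{\left(Z \right)} = 3 \left(Z Z + Z\right) = 3 \left(Z^{2} + Z\right) = 3 \left(Z + Z^{2}\right) = 3 Z + 3 Z^{2}$)
$\frac{1}{-395102 + W{\left(-330 \right)}} = \frac{1}{-395102 + 3 \left(-330\right) \left(1 - 330\right)} = \frac{1}{-395102 + 3 \left(-330\right) \left(-329\right)} = \frac{1}{-395102 + 325710} = \frac{1}{-69392} = - \frac{1}{69392}$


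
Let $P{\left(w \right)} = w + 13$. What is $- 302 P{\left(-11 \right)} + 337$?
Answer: $-267$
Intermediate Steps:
$P{\left(w \right)} = 13 + w$
$- 302 P{\left(-11 \right)} + 337 = - 302 \left(13 - 11\right) + 337 = \left(-302\right) 2 + 337 = -604 + 337 = -267$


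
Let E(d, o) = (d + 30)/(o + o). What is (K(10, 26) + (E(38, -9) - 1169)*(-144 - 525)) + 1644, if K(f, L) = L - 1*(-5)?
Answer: 2358790/3 ≈ 7.8626e+5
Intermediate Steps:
E(d, o) = (30 + d)/(2*o) (E(d, o) = (30 + d)/((2*o)) = (30 + d)*(1/(2*o)) = (30 + d)/(2*o))
K(f, L) = 5 + L (K(f, L) = L + 5 = 5 + L)
(K(10, 26) + (E(38, -9) - 1169)*(-144 - 525)) + 1644 = ((5 + 26) + ((½)*(30 + 38)/(-9) - 1169)*(-144 - 525)) + 1644 = (31 + ((½)*(-⅑)*68 - 1169)*(-669)) + 1644 = (31 + (-34/9 - 1169)*(-669)) + 1644 = (31 - 10555/9*(-669)) + 1644 = (31 + 2353765/3) + 1644 = 2353858/3 + 1644 = 2358790/3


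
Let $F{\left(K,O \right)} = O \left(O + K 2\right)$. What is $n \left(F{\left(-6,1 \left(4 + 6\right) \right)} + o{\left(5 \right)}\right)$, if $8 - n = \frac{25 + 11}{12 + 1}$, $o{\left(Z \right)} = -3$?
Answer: $- \frac{1564}{13} \approx -120.31$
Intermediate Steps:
$n = \frac{68}{13}$ ($n = 8 - \frac{25 + 11}{12 + 1} = 8 - \frac{36}{13} = \frac{68}{13} \approx 5.2308$)
$F{\left(K,O \right)} = O \left(O + 2 K\right)$
$n \left(F{\left(-6,1 \left(4 + 6\right) \right)} + o{\left(5 \right)}\right) = \frac{68 \left(1 \left(4 + 6\right) \left(1 \left(4 + 6\right) + 2 \left(-6\right)\right) - 3\right)}{13} = \frac{68 \left(1 \cdot 10 \left(1 \cdot 10 - 12\right) - 3\right)}{13} = \frac{68 \left(10 \left(10 - 12\right) - 3\right)}{13} = \frac{68 \left(10 \left(-2\right) - 3\right)}{13} = \frac{68 \left(-20 - 3\right)}{13} = \frac{68}{13} \left(-23\right) = - \frac{1564}{13}$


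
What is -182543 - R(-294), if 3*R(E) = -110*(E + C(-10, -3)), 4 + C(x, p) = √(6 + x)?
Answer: -580409/3 + 220*I/3 ≈ -1.9347e+5 + 73.333*I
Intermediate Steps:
C(x, p) = -4 + √(6 + x)
R(E) = 440/3 - 220*I/3 - 110*E/3 (R(E) = (-110*(E + (-4 + √(6 - 10))))/3 = (-110*(E + (-4 + √(-4))))/3 = (-110*(E + (-4 + 2*I)))/3 = (-110*(-4 + E + 2*I))/3 = (440 - 220*I - 110*E)/3 = 440/3 - 220*I/3 - 110*E/3)
-182543 - R(-294) = -182543 - (440/3 - 220*I/3 - 110/3*(-294)) = -182543 - (440/3 - 220*I/3 + 10780) = -182543 - (32780/3 - 220*I/3) = -182543 + (-32780/3 + 220*I/3) = -580409/3 + 220*I/3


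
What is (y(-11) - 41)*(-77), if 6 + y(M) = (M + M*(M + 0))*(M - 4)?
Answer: 130669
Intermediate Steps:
y(M) = -6 + (-4 + M)*(M + M²) (y(M) = -6 + (M + M*(M + 0))*(M - 4) = -6 + (M + M*M)*(-4 + M) = -6 + (M + M²)*(-4 + M) = -6 + (-4 + M)*(M + M²))
(y(-11) - 41)*(-77) = ((-6 + (-11)³ - 4*(-11) - 3*(-11)²) - 41)*(-77) = ((-6 - 1331 + 44 - 3*121) - 41)*(-77) = ((-6 - 1331 + 44 - 363) - 41)*(-77) = (-1656 - 41)*(-77) = -1697*(-77) = 130669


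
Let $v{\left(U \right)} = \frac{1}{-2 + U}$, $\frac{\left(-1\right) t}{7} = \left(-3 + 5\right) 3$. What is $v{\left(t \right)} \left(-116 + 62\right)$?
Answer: $\frac{27}{22} \approx 1.2273$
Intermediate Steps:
$t = -42$ ($t = - 7 \left(-3 + 5\right) 3 = - 7 \cdot 2 \cdot 3 = \left(-7\right) 6 = -42$)
$v{\left(t \right)} \left(-116 + 62\right) = \frac{-116 + 62}{-2 - 42} = \frac{1}{-44} \left(-54\right) = \left(- \frac{1}{44}\right) \left(-54\right) = \frac{27}{22}$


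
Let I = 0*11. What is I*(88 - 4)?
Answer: 0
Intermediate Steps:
I = 0
I*(88 - 4) = 0*(88 - 4) = 0*84 = 0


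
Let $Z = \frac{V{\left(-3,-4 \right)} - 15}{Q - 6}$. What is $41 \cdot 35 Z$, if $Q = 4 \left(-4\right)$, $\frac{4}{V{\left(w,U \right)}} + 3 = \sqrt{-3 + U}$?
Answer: $\frac{90405}{88} + \frac{1435 i \sqrt{7}}{88} \approx 1027.3 + 43.144 i$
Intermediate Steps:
$V{\left(w,U \right)} = \frac{4}{-3 + \sqrt{-3 + U}}$
$Q = -16$
$Z = \frac{15}{22} - \frac{2}{11 \left(-3 + i \sqrt{7}\right)}$ ($Z = \frac{\frac{4}{-3 + \sqrt{-3 - 4}} - 15}{-16 - 6} = \frac{\frac{4}{-3 + \sqrt{-7}} - 15}{-22} = \left(\frac{4}{-3 + i \sqrt{7}} - 15\right) \left(- \frac{1}{22}\right) = \left(-15 + \frac{4}{-3 + i \sqrt{7}}\right) \left(- \frac{1}{22}\right) = \frac{15}{22} - \frac{2}{11 \left(-3 + i \sqrt{7}\right)} \approx 0.71591 + 0.030065 i$)
$41 \cdot 35 Z = 41 \cdot 35 \left(\frac{63}{88} + \frac{i \sqrt{7}}{88}\right) = 1435 \left(\frac{63}{88} + \frac{i \sqrt{7}}{88}\right) = \frac{90405}{88} + \frac{1435 i \sqrt{7}}{88}$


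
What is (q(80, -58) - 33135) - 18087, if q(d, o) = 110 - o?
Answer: -51054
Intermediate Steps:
(q(80, -58) - 33135) - 18087 = ((110 - 1*(-58)) - 33135) - 18087 = ((110 + 58) - 33135) - 18087 = (168 - 33135) - 18087 = -32967 - 18087 = -51054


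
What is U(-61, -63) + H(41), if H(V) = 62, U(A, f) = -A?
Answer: 123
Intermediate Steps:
U(-61, -63) + H(41) = -1*(-61) + 62 = 61 + 62 = 123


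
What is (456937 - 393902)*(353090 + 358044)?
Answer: 44826331690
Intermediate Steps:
(456937 - 393902)*(353090 + 358044) = 63035*711134 = 44826331690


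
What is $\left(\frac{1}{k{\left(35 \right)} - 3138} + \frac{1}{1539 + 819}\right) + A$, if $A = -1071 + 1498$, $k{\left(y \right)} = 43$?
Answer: $\frac{3116251007}{7298010} \approx 427.0$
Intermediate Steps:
$A = 427$
$\left(\frac{1}{k{\left(35 \right)} - 3138} + \frac{1}{1539 + 819}\right) + A = \left(\frac{1}{43 - 3138} + \frac{1}{1539 + 819}\right) + 427 = \left(\frac{1}{-3095} + \frac{1}{2358}\right) + 427 = \left(- \frac{1}{3095} + \frac{1}{2358}\right) + 427 = \frac{737}{7298010} + 427 = \frac{3116251007}{7298010}$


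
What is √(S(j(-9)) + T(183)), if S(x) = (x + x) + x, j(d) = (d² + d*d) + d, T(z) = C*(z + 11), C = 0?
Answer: 3*√51 ≈ 21.424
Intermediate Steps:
T(z) = 0 (T(z) = 0*(z + 11) = 0*(11 + z) = 0)
j(d) = d + 2*d² (j(d) = (d² + d²) + d = 2*d² + d = d + 2*d²)
S(x) = 3*x (S(x) = 2*x + x = 3*x)
√(S(j(-9)) + T(183)) = √(3*(-9*(1 + 2*(-9))) + 0) = √(3*(-9*(1 - 18)) + 0) = √(3*(-9*(-17)) + 0) = √(3*153 + 0) = √(459 + 0) = √459 = 3*√51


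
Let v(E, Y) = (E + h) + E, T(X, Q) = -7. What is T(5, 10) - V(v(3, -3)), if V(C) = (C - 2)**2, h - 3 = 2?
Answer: -88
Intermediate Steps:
h = 5 (h = 3 + 2 = 5)
v(E, Y) = 5 + 2*E (v(E, Y) = (E + 5) + E = (5 + E) + E = 5 + 2*E)
V(C) = (-2 + C)**2
T(5, 10) - V(v(3, -3)) = -7 - (-2 + (5 + 2*3))**2 = -7 - (-2 + (5 + 6))**2 = -7 - (-2 + 11)**2 = -7 - 1*9**2 = -7 - 1*81 = -7 - 81 = -88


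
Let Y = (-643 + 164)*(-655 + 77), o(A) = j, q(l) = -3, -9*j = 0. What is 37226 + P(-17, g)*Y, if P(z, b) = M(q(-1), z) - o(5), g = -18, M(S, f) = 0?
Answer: 37226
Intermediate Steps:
j = 0 (j = -1/9*0 = 0)
o(A) = 0
P(z, b) = 0 (P(z, b) = 0 - 1*0 = 0 + 0 = 0)
Y = 276862 (Y = -479*(-578) = 276862)
37226 + P(-17, g)*Y = 37226 + 0*276862 = 37226 + 0 = 37226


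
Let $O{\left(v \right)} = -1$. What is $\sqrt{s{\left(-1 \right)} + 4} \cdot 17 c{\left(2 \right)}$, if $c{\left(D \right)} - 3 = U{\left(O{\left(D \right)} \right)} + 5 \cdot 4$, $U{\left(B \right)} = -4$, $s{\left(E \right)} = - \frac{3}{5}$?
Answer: $\frac{323 \sqrt{85}}{5} \approx 595.58$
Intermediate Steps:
$s{\left(E \right)} = - \frac{3}{5}$ ($s{\left(E \right)} = \left(-3\right) \frac{1}{5} = - \frac{3}{5}$)
$c{\left(D \right)} = 19$ ($c{\left(D \right)} = 3 + \left(-4 + 5 \cdot 4\right) = 3 + \left(-4 + 20\right) = 3 + 16 = 19$)
$\sqrt{s{\left(-1 \right)} + 4} \cdot 17 c{\left(2 \right)} = \sqrt{- \frac{3}{5} + 4} \cdot 17 \cdot 19 = \sqrt{\frac{17}{5}} \cdot 17 \cdot 19 = \frac{\sqrt{85}}{5} \cdot 17 \cdot 19 = \frac{17 \sqrt{85}}{5} \cdot 19 = \frac{323 \sqrt{85}}{5}$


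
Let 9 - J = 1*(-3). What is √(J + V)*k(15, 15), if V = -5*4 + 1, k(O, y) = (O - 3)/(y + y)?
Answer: 2*I*√7/5 ≈ 1.0583*I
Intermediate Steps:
k(O, y) = (-3 + O)/(2*y) (k(O, y) = (-3 + O)/((2*y)) = (-3 + O)*(1/(2*y)) = (-3 + O)/(2*y))
V = -19 (V = -20 + 1 = -19)
J = 12 (J = 9 - (-3) = 9 - 1*(-3) = 9 + 3 = 12)
√(J + V)*k(15, 15) = √(12 - 19)*((½)*(-3 + 15)/15) = √(-7)*((½)*(1/15)*12) = (I*√7)*(⅖) = 2*I*√7/5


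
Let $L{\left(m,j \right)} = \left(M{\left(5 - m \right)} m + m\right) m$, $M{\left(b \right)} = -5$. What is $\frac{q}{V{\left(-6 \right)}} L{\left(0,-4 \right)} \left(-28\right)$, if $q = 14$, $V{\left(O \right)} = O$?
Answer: $0$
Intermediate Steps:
$L{\left(m,j \right)} = - 4 m^{2}$ ($L{\left(m,j \right)} = \left(- 5 m + m\right) m = - 4 m m = - 4 m^{2}$)
$\frac{q}{V{\left(-6 \right)}} L{\left(0,-4 \right)} \left(-28\right) = \frac{14}{-6} \left(- 4 \cdot 0^{2}\right) \left(-28\right) = 14 \left(- \frac{1}{6}\right) \left(\left(-4\right) 0\right) \left(-28\right) = \left(- \frac{7}{3}\right) 0 \left(-28\right) = 0 \left(-28\right) = 0$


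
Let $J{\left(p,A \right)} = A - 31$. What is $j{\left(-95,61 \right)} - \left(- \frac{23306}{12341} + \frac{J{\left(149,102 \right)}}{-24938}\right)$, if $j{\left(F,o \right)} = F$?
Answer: $- \frac{666397797}{7157206} \approx -93.109$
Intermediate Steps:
$J{\left(p,A \right)} = -31 + A$
$j{\left(-95,61 \right)} - \left(- \frac{23306}{12341} + \frac{J{\left(149,102 \right)}}{-24938}\right) = -95 - \left(- \frac{23306}{12341} + \frac{-31 + 102}{-24938}\right) = -95 - \left(\left(-23306\right) \frac{1}{12341} + 71 \left(- \frac{1}{24938}\right)\right) = -95 - \left(- \frac{542}{287} - \frac{71}{24938}\right) = -95 - - \frac{13536773}{7157206} = -95 + \frac{13536773}{7157206} = - \frac{666397797}{7157206}$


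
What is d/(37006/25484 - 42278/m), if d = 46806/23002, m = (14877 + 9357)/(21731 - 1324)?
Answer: -17799516414/311403188462605 ≈ -5.7159e-5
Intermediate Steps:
m = 24234/20407 ≈ 1.1875
d = 23403/11501 (d = 46806*(1/23002) = 23403/11501 ≈ 2.0349)
d/(37006/25484 - 42278/m) = 23403/(11501*(37006/25484 - 42278/24234/20407)) = 23403/(11501*(37006*(1/25484) - 42278*20407/24234)) = 23403/(11501*(18503/12742 - 431383573/12117)) = 23403/(11501*(-5496465286315/154394814)) = (23403/11501)*(-154394814/5496465286315) = -17799516414/311403188462605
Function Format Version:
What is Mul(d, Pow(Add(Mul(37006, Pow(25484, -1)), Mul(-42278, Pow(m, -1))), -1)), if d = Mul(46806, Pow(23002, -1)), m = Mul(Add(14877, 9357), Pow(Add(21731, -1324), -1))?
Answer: Rational(-17799516414, 311403188462605) ≈ -5.7159e-5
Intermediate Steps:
m = Rational(24234, 20407) (m = Mul(24234, Pow(20407, -1)) = Mul(24234, Rational(1, 20407)) = Rational(24234, 20407) ≈ 1.1875)
d = Rational(23403, 11501) (d = Mul(46806, Rational(1, 23002)) = Rational(23403, 11501) ≈ 2.0349)
Mul(d, Pow(Add(Mul(37006, Pow(25484, -1)), Mul(-42278, Pow(m, -1))), -1)) = Mul(Rational(23403, 11501), Pow(Add(Mul(37006, Pow(25484, -1)), Mul(-42278, Pow(Rational(24234, 20407), -1))), -1)) = Mul(Rational(23403, 11501), Pow(Add(Mul(37006, Rational(1, 25484)), Mul(-42278, Rational(20407, 24234))), -1)) = Mul(Rational(23403, 11501), Pow(Add(Rational(18503, 12742), Rational(-431383573, 12117)), -1)) = Mul(Rational(23403, 11501), Pow(Rational(-5496465286315, 154394814), -1)) = Mul(Rational(23403, 11501), Rational(-154394814, 5496465286315)) = Rational(-17799516414, 311403188462605)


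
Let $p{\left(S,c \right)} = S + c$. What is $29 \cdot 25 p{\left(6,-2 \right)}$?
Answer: $2900$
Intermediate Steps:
$29 \cdot 25 p{\left(6,-2 \right)} = 29 \cdot 25 \left(6 - 2\right) = 725 \cdot 4 = 2900$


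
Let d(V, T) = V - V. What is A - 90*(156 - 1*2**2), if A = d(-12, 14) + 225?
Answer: -13455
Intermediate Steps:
d(V, T) = 0
A = 225 (A = 0 + 225 = 225)
A - 90*(156 - 1*2**2) = 225 - 90*(156 - 1*2**2) = 225 - 90*(156 - 1*4) = 225 - 90*(156 - 4) = 225 - 90*152 = 225 - 13680 = -13455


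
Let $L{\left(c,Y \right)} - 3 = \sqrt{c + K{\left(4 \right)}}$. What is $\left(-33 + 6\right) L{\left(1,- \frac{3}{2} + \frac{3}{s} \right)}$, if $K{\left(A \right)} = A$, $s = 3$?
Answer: $-81 - 27 \sqrt{5} \approx -141.37$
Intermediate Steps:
$L{\left(c,Y \right)} = 3 + \sqrt{4 + c}$ ($L{\left(c,Y \right)} = 3 + \sqrt{c + 4} = 3 + \sqrt{4 + c}$)
$\left(-33 + 6\right) L{\left(1,- \frac{3}{2} + \frac{3}{s} \right)} = \left(-33 + 6\right) \left(3 + \sqrt{4 + 1}\right) = - 27 \left(3 + \sqrt{5}\right) = -81 - 27 \sqrt{5}$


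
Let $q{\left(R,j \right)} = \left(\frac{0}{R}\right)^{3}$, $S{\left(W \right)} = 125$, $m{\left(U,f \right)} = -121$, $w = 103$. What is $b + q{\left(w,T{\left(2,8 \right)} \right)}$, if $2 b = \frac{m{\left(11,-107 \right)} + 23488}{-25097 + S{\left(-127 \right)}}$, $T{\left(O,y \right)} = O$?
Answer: $- \frac{7789}{16648} \approx -0.46786$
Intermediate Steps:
$b = - \frac{7789}{16648}$ ($b = \frac{\left(-121 + 23488\right) \frac{1}{-25097 + 125}}{2} = \frac{23367 \frac{1}{-24972}}{2} = \frac{23367 \left(- \frac{1}{24972}\right)}{2} = \frac{1}{2} \left(- \frac{7789}{8324}\right) = - \frac{7789}{16648} \approx -0.46786$)
$q{\left(R,j \right)} = 0$ ($q{\left(R,j \right)} = 0^{3} = 0$)
$b + q{\left(w,T{\left(2,8 \right)} \right)} = - \frac{7789}{16648} + 0 = - \frac{7789}{16648}$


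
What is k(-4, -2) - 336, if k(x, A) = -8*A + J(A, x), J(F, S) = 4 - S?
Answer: -312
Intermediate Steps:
k(x, A) = 4 - x - 8*A (k(x, A) = -8*A + (4 - x) = 4 - x - 8*A)
k(-4, -2) - 336 = (4 - 1*(-4) - 8*(-2)) - 336 = (4 + 4 + 16) - 336 = 24 - 336 = -312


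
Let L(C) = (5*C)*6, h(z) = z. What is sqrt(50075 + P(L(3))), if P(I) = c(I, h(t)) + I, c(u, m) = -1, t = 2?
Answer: 2*sqrt(12541) ≈ 223.97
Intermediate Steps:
L(C) = 30*C
P(I) = -1 + I
sqrt(50075 + P(L(3))) = sqrt(50075 + (-1 + 30*3)) = sqrt(50075 + (-1 + 90)) = sqrt(50075 + 89) = sqrt(50164) = 2*sqrt(12541)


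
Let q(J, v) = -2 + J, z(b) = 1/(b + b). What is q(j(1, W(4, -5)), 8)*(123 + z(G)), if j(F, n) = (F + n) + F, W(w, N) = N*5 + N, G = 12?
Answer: -14765/4 ≈ -3691.3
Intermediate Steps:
W(w, N) = 6*N (W(w, N) = 5*N + N = 6*N)
z(b) = 1/(2*b)
j(F, n) = n + 2*F
q(j(1, W(4, -5)), 8)*(123 + z(G)) = (-2 + (6*(-5) + 2*1))*(123 + (½)/12) = (-2 + (-30 + 2))*(123 + (½)*(1/12)) = (-2 - 28)*(123 + 1/24) = -30*2953/24 = -14765/4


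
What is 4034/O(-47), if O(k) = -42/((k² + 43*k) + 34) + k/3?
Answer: -223887/880 ≈ -254.42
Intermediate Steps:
O(k) = -42/(34 + k² + 43*k) + k/3 (O(k) = -42/(34 + k² + 43*k) + k*(⅓) = -42/(34 + k² + 43*k) + k/3)
4034/O(-47) = 4034/(((-126 + (-47)³ + 34*(-47) + 43*(-47)²)/(3*(34 + (-47)² + 43*(-47))))) = 4034/(((-126 - 103823 - 1598 + 43*2209)/(3*(34 + 2209 - 2021)))) = 4034/(((⅓)*(-126 - 103823 - 1598 + 94987)/222)) = 4034/(((⅓)*(1/222)*(-10560))) = 4034/(-1760/111) = 4034*(-111/1760) = -223887/880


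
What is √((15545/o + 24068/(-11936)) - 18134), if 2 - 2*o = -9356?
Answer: I*√883702477179184058/6981068 ≈ 134.66*I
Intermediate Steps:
o = 4679 (o = 1 - ½*(-9356) = 1 + 4678 = 4679)
√((15545/o + 24068/(-11936)) - 18134) = √((15545/4679 + 24068/(-11936)) - 18134) = √((15545*(1/4679) + 24068*(-1/11936)) - 18134) = √((15545/4679 - 6017/2984) - 18134) = √(18232737/13962136 - 18134) = √(-253171141487/13962136) = I*√883702477179184058/6981068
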